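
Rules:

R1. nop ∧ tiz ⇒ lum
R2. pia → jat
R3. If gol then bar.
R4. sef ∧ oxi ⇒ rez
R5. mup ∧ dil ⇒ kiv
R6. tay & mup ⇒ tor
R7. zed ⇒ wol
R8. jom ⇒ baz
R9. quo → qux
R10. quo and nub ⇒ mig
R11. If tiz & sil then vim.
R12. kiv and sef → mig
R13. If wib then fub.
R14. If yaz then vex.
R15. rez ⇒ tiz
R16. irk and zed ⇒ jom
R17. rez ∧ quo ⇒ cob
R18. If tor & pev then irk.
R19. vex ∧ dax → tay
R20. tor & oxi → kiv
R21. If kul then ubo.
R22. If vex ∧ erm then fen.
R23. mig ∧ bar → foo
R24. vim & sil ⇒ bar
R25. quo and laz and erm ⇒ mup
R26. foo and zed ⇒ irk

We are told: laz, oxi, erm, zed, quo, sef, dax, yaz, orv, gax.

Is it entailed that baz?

No

Forward chaining from the given facts derives: rez, wol, qux, vex, tiz, cob, tay, fen, mup, tor, kiv, mig.
The only rule concluding baz is R8, which needs jom; that is never established.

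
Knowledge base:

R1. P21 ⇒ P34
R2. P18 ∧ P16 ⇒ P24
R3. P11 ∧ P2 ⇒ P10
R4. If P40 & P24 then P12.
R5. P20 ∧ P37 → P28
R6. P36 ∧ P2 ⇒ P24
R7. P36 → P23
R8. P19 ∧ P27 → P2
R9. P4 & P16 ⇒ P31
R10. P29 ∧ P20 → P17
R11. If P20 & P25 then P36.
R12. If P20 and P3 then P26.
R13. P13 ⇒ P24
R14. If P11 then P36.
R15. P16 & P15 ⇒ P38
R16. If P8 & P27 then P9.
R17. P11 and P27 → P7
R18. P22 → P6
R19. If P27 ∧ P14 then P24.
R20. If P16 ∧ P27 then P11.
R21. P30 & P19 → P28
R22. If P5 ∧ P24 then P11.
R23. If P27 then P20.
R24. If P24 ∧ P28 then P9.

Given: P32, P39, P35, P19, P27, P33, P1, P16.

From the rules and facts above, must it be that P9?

No

Forward chaining from the given facts derives: P2, P11, P20, P10, P36, P7, P24, P23.
Rules concluding P9: R16 needs P8; R24 needs P28 — none of these are established.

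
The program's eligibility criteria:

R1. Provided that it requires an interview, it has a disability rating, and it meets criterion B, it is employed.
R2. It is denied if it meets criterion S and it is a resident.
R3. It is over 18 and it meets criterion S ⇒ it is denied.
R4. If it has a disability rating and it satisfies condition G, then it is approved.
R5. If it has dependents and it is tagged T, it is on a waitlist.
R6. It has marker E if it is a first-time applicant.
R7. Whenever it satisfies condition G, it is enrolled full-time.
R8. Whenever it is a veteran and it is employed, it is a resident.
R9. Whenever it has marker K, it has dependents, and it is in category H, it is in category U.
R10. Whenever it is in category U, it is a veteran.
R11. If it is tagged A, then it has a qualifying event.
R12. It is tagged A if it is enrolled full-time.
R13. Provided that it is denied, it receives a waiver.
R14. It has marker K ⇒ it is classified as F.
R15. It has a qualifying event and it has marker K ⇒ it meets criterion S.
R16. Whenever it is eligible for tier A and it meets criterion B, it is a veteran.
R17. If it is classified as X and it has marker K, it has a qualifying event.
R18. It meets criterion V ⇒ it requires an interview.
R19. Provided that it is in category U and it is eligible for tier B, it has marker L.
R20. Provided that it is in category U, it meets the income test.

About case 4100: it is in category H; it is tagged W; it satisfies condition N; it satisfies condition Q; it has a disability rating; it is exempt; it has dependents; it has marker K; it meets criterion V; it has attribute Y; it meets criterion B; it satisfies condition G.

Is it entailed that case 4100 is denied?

Yes

By R7 (it satisfies condition G): it is enrolled full-time.
By R9 (it has marker K, it has dependents, it is in category H): it is in category U.
By R10 (it is in category U): it is a veteran.
By R12 (it is enrolled full-time): it is tagged A.
By R18 (it meets criterion V): it requires an interview.
By R1 (it requires an interview, it has a disability rating, it meets criterion B): it is employed.
By R8 (it is a veteran, it is employed): it is a resident.
By R11 (it is tagged A): it has a qualifying event.
By R15 (it has a qualifying event, it has marker K): it meets criterion S.
By R2 (it meets criterion S, it is a resident): it is denied.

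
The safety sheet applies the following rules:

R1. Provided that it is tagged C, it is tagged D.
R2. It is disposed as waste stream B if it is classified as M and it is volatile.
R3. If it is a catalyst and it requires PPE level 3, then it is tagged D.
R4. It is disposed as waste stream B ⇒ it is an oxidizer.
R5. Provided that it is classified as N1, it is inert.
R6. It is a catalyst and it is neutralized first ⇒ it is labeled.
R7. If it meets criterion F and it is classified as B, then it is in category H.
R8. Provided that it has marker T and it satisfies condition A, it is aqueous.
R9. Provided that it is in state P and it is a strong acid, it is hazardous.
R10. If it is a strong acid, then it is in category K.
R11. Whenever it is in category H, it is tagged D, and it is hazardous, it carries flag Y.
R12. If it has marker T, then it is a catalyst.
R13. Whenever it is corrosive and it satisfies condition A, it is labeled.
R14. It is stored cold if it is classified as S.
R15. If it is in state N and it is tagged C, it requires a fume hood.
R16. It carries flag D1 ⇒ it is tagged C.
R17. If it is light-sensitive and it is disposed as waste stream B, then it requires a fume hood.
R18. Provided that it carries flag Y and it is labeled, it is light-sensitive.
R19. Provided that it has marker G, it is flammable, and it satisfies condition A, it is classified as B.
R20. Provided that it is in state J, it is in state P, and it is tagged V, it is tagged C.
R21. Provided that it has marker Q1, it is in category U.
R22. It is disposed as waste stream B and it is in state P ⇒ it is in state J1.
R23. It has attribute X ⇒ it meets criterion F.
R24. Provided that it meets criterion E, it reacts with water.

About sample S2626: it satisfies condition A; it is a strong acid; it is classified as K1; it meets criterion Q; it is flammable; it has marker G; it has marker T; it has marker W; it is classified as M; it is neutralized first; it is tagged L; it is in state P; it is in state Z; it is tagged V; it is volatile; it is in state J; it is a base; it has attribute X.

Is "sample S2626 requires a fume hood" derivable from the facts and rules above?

By R2 (it is classified as M, it is volatile): it is disposed as waste stream B.
By R9 (it is in state P, it is a strong acid): it is hazardous.
By R12 (it has marker T): it is a catalyst.
By R19 (it has marker G, it is flammable, it satisfies condition A): it is classified as B.
By R20 (it is in state J, it is in state P, it is tagged V): it is tagged C.
By R23 (it has attribute X): it meets criterion F.
By R1 (it is tagged C): it is tagged D.
By R6 (it is a catalyst, it is neutralized first): it is labeled.
By R7 (it meets criterion F, it is classified as B): it is in category H.
By R11 (it is in category H, it is tagged D, it is hazardous): it carries flag Y.
By R18 (it carries flag Y, it is labeled): it is light-sensitive.
By R17 (it is light-sensitive, it is disposed as waste stream B): it requires a fume hood.

Yes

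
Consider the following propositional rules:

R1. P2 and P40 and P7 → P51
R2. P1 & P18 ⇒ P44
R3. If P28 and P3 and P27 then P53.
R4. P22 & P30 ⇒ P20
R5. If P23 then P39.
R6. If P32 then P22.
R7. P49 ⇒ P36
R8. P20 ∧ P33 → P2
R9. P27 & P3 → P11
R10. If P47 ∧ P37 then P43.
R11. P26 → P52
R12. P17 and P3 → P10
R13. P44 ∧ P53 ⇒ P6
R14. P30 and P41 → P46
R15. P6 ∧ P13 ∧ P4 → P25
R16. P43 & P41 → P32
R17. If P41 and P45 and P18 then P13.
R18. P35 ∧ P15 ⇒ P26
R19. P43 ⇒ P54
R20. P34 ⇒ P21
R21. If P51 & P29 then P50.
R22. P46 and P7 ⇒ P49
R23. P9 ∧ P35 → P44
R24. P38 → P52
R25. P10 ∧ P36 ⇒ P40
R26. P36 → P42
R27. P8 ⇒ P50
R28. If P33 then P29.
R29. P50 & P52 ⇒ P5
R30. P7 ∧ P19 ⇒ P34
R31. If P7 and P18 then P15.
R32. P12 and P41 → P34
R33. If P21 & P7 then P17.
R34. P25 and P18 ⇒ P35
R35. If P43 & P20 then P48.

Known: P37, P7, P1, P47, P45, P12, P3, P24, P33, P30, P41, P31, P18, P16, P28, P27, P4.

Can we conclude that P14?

No

Forward chaining from the given facts derives: P44, P53, P11, P43, P6, P46, P32, P13, P54, P49, P29, P15, P34, P22, P36, P25, P21, P42, P17, P35, P20, P2, P10, P26, P40, P48, P51, P52, P50, P5.
No rule has P14 as its conclusion, and it is not among the given facts.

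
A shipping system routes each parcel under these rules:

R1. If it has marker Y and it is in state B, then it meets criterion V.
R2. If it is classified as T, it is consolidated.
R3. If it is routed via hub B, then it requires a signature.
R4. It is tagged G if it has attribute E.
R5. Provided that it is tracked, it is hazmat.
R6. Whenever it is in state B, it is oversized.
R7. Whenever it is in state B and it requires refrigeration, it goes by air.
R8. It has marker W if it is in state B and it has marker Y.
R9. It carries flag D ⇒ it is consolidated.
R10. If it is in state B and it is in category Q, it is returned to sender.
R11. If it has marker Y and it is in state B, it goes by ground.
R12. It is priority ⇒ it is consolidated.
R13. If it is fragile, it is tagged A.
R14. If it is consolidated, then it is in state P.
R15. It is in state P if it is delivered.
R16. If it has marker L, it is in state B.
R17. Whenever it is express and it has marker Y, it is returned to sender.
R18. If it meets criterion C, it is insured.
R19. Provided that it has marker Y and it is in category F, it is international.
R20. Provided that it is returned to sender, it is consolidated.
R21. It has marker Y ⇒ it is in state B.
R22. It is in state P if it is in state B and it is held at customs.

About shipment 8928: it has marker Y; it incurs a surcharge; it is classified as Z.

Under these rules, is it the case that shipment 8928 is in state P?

No

Forward chaining from the given facts derives: is in state B, meets criterion V, is oversized, has marker W, goes by ground.
Rules concluding "it is in state P": R14 needs "it is consolidated"; R15 needs "it is delivered"; R22 needs "it is held at customs" — none of these are established.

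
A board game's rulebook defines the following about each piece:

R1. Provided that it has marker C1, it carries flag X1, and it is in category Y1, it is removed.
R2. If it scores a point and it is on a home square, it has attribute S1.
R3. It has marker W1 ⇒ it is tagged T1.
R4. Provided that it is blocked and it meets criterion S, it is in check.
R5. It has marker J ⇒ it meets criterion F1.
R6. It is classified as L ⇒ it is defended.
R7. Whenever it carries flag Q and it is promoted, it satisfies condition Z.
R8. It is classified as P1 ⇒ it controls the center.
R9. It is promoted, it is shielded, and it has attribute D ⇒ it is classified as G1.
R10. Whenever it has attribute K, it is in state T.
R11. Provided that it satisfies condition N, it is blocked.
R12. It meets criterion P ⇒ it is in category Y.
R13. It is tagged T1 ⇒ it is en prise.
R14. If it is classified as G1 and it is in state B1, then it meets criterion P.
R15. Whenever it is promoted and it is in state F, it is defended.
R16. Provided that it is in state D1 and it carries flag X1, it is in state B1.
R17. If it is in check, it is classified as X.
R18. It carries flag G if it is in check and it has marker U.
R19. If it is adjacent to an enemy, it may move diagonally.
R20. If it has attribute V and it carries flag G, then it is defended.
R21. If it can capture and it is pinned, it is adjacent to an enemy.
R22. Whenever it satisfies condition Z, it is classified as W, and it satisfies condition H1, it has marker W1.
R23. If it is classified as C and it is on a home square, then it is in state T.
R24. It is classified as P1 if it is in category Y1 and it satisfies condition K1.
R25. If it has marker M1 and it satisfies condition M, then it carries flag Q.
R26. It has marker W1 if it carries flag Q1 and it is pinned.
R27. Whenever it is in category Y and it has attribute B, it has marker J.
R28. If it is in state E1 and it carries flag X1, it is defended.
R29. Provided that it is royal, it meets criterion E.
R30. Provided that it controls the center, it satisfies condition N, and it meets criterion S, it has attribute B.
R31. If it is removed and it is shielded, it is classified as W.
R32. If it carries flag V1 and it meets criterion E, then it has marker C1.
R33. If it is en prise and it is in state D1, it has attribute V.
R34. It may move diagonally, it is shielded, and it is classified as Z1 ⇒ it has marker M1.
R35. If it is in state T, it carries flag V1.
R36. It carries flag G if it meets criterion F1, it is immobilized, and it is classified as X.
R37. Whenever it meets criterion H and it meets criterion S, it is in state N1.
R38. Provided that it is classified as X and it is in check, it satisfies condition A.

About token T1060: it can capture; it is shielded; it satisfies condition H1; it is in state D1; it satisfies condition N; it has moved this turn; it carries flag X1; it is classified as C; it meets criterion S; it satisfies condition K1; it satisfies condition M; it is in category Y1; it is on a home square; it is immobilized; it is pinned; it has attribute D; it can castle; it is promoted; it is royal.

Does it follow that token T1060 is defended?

No

Forward chaining from the given facts derives: is classified as G1, is blocked, is in state B1, is adjacent to an enemy, is in state T, is classified as P1, meets criterion E, carries flag V1, is in check, controls the center, meets criterion P, is classified as X, may move diagonally, has attribute B, has marker C1, satisfies condition A, is removed, is in category Y, has marker J, is classified as W, meets criterion F1, carries flag G.
Rules concluding "it is defended": R6 needs "it is classified as L"; R15 needs "it is in state F"; R20 needs "it has attribute V"; R28 needs "it is in state E1" — none of these are established.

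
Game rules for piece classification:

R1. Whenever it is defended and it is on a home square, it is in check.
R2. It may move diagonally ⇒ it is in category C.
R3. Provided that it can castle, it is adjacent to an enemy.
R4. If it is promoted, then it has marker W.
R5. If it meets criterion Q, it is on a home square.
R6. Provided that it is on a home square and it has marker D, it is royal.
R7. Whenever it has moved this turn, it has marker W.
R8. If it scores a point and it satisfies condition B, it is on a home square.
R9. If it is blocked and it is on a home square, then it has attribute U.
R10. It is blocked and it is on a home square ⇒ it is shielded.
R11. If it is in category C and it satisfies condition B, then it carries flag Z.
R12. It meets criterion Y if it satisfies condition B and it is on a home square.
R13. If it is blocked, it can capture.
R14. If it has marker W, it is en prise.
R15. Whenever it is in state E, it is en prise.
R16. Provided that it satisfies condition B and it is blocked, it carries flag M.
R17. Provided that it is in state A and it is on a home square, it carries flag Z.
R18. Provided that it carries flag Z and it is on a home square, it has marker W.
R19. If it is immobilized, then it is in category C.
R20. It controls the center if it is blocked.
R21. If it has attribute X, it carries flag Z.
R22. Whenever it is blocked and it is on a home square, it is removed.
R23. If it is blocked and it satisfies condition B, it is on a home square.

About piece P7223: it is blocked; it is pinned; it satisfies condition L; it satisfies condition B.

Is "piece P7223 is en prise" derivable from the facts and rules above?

Forward chaining from the given facts derives: can capture, carries flag M, controls the center, is on a home square, has attribute U, is shielded, meets criterion Y, is removed.
Rules concluding "it is en prise": R14 needs "it has marker W"; R15 needs "it is in state E" — none of these are established.

No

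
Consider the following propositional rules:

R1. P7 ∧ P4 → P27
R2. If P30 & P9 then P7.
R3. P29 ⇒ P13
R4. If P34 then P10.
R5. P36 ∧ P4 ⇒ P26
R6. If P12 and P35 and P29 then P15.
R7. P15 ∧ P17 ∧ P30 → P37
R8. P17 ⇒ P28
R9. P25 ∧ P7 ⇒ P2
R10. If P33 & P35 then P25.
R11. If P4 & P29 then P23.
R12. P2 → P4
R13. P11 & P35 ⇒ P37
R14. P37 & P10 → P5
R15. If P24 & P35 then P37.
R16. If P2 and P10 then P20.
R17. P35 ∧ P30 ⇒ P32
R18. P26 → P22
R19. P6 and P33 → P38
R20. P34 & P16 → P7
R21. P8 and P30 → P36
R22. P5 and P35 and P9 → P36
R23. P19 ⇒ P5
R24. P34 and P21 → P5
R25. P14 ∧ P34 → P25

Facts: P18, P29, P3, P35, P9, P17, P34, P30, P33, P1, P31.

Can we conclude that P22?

Forward chaining from the given facts derives: P7, P13, P10, P28, P25, P32, P2, P4, P20, P27, P23.
The only rule concluding P22 is R18, which needs P26; that is never established.

No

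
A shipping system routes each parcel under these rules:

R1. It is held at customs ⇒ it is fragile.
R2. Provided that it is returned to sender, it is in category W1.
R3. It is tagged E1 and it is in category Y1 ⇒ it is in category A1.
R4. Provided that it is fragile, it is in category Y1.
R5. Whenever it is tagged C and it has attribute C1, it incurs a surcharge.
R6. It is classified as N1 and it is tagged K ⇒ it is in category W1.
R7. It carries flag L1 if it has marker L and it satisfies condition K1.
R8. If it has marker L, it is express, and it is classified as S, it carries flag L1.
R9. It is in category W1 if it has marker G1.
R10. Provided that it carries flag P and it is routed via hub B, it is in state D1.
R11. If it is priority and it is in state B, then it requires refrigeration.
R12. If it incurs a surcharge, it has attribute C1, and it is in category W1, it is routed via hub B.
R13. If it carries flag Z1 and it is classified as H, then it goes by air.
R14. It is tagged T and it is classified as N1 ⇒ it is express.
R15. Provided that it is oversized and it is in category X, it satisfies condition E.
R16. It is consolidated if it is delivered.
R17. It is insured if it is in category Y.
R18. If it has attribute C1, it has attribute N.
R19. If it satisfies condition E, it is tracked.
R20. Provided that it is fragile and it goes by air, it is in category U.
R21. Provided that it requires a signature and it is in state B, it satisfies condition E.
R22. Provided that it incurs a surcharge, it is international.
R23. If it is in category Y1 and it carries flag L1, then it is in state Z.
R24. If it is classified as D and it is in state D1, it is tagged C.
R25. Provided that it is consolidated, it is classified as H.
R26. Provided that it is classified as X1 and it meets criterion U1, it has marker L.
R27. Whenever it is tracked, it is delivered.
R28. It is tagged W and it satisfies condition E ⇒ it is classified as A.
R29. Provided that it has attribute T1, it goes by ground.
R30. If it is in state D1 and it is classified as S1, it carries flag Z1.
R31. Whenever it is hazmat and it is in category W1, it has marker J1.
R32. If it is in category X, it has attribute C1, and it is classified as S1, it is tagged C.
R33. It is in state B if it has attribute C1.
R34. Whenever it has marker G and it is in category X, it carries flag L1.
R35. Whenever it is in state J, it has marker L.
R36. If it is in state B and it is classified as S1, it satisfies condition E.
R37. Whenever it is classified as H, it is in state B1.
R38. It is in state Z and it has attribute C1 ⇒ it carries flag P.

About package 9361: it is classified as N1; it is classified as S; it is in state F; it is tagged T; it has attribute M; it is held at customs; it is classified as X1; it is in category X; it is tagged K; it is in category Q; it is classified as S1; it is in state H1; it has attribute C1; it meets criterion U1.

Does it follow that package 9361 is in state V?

Forward chaining from the given facts derives: is fragile, is in category Y1, is in category W1, is express, has attribute N, has marker L, is tagged C, is in state B, satisfies condition E, incurs a surcharge, carries flag L1, is routed via hub B, is tracked, is international, is in state Z, is delivered, carries flag P, is in state D1, is consolidated, is classified as H, carries flag Z1, is in state B1, goes by air, is in category U.
No rule has "it is in state V" as its conclusion, and it is not among the given facts.

No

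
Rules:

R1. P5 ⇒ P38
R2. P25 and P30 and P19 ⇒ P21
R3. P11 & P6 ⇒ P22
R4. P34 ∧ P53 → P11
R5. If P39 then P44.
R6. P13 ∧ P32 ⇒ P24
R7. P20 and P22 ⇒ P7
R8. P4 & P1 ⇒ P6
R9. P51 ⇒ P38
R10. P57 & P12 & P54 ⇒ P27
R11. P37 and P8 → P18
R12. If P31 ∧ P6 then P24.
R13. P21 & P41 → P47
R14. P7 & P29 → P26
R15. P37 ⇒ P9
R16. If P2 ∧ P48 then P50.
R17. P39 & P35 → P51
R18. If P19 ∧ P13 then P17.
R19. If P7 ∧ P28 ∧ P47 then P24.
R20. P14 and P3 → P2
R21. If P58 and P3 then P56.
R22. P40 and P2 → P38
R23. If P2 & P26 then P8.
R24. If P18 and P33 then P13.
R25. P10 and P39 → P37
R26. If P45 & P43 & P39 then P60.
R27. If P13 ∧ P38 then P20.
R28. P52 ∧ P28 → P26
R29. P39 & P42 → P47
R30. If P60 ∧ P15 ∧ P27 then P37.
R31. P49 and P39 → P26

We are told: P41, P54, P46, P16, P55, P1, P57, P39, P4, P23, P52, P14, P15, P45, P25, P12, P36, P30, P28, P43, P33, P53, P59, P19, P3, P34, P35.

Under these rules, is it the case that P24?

Yes

P21  (by R2: P25, P30, P19)
P11  (by R4: P34, P53)
P6  (by R8: P4, P1)
P27  (by R10: P57, P12, P54)
P47  (by R13: P21, P41)
P51  (by R17: P39, P35)
P2  (by R20: P14, P3)
P60  (by R26: P45, P43, P39)
P26  (by R28: P52, P28)
P37  (by R30: P60, P15, P27)
P22  (by R3: P11, P6)
P38  (by R9: P51)
P8  (by R23: P2, P26)
P18  (by R11: P37, P8)
P13  (by R24: P18, P33)
P20  (by R27: P13, P38)
P7  (by R7: P20, P22)
P24  (by R19: P7, P28, P47)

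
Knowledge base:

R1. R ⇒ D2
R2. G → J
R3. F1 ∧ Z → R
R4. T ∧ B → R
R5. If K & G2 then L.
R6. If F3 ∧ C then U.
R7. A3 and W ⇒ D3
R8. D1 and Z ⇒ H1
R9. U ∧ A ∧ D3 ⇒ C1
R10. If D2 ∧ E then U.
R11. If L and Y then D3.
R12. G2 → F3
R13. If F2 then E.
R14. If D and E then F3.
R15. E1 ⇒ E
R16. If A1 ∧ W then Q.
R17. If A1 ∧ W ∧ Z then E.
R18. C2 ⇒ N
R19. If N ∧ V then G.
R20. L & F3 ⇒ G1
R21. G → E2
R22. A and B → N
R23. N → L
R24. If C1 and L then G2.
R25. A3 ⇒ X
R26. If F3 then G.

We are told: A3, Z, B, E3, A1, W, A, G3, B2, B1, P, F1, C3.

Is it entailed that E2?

R  (by R3: F1, Z)
D3  (by R7: A3, W)
E  (by R17: A1, W, Z)
N  (by R22: A, B)
L  (by R23: N)
D2  (by R1: R)
U  (by R10: D2, E)
C1  (by R9: U, A, D3)
G2  (by R24: C1, L)
F3  (by R12: G2)
G  (by R26: F3)
E2  (by R21: G)

Yes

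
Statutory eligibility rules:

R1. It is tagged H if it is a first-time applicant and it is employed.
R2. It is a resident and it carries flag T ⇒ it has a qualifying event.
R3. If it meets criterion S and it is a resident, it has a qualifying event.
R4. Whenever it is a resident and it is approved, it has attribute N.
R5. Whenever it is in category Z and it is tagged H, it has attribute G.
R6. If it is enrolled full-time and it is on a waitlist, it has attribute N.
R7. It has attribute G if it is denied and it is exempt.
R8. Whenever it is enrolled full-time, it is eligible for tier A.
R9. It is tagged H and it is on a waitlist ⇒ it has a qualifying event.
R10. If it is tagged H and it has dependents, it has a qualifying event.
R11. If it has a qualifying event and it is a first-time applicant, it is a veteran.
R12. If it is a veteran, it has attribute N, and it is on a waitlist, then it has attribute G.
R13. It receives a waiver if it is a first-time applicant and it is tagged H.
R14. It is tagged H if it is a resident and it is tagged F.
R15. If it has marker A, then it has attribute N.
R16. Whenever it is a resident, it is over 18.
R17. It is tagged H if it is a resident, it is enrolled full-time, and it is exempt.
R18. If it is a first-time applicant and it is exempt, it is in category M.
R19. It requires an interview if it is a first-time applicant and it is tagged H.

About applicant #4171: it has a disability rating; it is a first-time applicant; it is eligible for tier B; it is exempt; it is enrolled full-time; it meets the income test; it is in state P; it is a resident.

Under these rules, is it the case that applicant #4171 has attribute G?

No

Forward chaining from the given facts derives: is eligible for tier A, is over 18, is tagged H, is in category M, requires an interview, receives a waiver.
Rules concluding "it has attribute G": R5 needs "it is in category Z"; R7 needs "it is denied"; R12 needs "it is a veteran" — none of these are established.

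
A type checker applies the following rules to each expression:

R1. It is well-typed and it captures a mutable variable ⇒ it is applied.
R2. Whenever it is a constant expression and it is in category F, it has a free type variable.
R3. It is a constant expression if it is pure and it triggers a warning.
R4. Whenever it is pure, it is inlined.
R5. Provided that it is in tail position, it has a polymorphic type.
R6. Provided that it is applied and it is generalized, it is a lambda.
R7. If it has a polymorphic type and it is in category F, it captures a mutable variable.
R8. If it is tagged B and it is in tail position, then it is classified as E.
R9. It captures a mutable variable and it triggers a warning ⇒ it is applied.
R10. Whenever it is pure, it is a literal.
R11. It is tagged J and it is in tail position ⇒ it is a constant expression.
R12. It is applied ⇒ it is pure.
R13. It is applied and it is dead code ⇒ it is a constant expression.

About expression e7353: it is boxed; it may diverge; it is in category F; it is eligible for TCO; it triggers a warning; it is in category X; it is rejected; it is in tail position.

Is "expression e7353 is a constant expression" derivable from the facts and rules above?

Yes

By R5 (it is in tail position): it has a polymorphic type.
By R7 (it has a polymorphic type, it is in category F): it captures a mutable variable.
By R9 (it captures a mutable variable, it triggers a warning): it is applied.
By R12 (it is applied): it is pure.
By R3 (it is pure, it triggers a warning): it is a constant expression.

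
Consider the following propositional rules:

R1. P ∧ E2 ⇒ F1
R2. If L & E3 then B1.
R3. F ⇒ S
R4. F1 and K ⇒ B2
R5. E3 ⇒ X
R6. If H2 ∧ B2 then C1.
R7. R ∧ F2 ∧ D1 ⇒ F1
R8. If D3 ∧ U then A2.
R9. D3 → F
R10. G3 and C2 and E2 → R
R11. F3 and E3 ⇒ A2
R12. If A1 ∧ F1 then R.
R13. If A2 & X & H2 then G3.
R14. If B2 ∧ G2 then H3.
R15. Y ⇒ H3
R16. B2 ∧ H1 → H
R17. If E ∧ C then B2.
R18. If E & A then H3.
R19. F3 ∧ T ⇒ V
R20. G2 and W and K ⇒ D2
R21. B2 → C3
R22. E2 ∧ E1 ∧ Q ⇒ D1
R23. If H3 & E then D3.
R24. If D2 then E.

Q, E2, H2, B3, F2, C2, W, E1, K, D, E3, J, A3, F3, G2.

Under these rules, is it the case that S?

Yes

X  (by R5: E3)
A2  (by R11: F3, E3)
G3  (by R13: A2, X, H2)
D2  (by R20: G2, W, K)
D1  (by R22: E2, E1, Q)
E  (by R24: D2)
R  (by R10: G3, C2, E2)
F1  (by R7: R, F2, D1)
B2  (by R4: F1, K)
H3  (by R14: B2, G2)
D3  (by R23: H3, E)
F  (by R9: D3)
S  (by R3: F)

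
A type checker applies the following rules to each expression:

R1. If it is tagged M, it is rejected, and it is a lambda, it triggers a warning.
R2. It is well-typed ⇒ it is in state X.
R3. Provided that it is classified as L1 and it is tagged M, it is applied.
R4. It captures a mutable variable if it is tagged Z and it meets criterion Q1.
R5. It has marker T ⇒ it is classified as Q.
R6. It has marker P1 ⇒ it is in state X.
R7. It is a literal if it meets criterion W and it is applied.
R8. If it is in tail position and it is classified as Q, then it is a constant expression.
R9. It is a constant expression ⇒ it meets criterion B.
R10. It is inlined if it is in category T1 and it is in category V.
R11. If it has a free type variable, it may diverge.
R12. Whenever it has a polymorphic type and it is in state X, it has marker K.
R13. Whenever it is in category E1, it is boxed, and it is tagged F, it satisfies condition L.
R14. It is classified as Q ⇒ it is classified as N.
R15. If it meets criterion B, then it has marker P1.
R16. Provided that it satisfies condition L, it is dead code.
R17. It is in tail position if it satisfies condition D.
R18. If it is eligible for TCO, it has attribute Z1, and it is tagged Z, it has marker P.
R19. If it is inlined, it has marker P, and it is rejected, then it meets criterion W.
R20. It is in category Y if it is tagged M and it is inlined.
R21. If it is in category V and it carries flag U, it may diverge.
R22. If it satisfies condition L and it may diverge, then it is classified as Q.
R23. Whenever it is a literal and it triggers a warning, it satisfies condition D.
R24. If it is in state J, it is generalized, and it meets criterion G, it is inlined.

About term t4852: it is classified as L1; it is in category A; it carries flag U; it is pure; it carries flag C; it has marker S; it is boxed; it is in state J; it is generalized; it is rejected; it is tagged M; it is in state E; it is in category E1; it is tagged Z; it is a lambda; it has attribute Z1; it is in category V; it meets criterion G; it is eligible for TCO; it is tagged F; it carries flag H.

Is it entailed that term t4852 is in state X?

By R1 (it is tagged M, it is rejected, it is a lambda): it triggers a warning.
By R3 (it is classified as L1, it is tagged M): it is applied.
By R13 (it is in category E1, it is boxed, it is tagged F): it satisfies condition L.
By R18 (it is eligible for TCO, it has attribute Z1, it is tagged Z): it has marker P.
By R21 (it is in category V, it carries flag U): it may diverge.
By R22 (it satisfies condition L, it may diverge): it is classified as Q.
By R24 (it is in state J, it is generalized, it meets criterion G): it is inlined.
By R19 (it is inlined, it has marker P, it is rejected): it meets criterion W.
By R7 (it meets criterion W, it is applied): it is a literal.
By R23 (it is a literal, it triggers a warning): it satisfies condition D.
By R17 (it satisfies condition D): it is in tail position.
By R8 (it is in tail position, it is classified as Q): it is a constant expression.
By R9 (it is a constant expression): it meets criterion B.
By R15 (it meets criterion B): it has marker P1.
By R6 (it has marker P1): it is in state X.

Yes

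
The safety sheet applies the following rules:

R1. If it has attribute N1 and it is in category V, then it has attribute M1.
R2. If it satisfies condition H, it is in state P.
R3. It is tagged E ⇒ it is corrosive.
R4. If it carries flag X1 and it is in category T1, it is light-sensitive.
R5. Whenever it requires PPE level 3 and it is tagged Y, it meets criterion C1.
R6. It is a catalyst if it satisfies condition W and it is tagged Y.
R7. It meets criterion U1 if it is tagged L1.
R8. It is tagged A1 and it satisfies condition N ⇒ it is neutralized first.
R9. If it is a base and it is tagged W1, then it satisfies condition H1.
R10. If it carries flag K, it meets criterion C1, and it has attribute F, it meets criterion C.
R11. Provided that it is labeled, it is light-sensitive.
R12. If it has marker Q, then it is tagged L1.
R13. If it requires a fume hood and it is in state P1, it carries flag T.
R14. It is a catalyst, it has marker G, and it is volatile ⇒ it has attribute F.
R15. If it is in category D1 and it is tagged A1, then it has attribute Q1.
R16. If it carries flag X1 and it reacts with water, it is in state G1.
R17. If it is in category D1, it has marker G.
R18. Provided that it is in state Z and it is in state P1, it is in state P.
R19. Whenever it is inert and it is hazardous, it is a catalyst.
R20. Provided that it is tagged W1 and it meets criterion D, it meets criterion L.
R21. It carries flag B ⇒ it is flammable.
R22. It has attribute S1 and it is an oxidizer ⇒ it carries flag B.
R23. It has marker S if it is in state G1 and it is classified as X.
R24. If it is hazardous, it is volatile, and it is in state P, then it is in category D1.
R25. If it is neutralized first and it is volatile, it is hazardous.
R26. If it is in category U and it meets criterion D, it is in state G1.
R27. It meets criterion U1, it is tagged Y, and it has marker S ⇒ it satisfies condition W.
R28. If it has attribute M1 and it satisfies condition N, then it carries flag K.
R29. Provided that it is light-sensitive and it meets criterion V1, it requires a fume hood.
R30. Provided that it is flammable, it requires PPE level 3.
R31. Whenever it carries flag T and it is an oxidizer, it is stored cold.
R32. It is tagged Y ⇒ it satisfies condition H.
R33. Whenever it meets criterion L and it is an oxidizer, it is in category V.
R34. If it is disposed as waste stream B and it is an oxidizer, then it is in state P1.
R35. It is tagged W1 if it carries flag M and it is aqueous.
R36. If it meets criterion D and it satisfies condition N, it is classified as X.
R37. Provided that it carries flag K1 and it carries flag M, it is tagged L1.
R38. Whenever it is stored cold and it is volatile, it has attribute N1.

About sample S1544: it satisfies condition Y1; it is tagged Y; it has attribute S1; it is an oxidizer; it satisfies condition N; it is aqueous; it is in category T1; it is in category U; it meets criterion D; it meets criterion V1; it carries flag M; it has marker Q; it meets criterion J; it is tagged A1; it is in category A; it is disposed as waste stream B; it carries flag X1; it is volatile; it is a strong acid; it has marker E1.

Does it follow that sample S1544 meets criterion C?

By R4 (it carries flag X1, it is in category T1): it is light-sensitive.
By R8 (it is tagged A1, it satisfies condition N): it is neutralized first.
By R12 (it has marker Q): it is tagged L1.
By R22 (it has attribute S1, it is an oxidizer): it carries flag B.
By R25 (it is neutralized first, it is volatile): it is hazardous.
By R26 (it is in category U, it meets criterion D): it is in state G1.
By R29 (it is light-sensitive, it meets criterion V1): it requires a fume hood.
By R32 (it is tagged Y): it satisfies condition H.
By R34 (it is disposed as waste stream B, it is an oxidizer): it is in state P1.
By R35 (it carries flag M, it is aqueous): it is tagged W1.
By R36 (it meets criterion D, it satisfies condition N): it is classified as X.
By R2 (it satisfies condition H): it is in state P.
By R7 (it is tagged L1): it meets criterion U1.
By R13 (it requires a fume hood, it is in state P1): it carries flag T.
By R20 (it is tagged W1, it meets criterion D): it meets criterion L.
By R21 (it carries flag B): it is flammable.
By R23 (it is in state G1, it is classified as X): it has marker S.
By R24 (it is hazardous, it is volatile, it is in state P): it is in category D1.
By R27 (it meets criterion U1, it is tagged Y, it has marker S): it satisfies condition W.
By R30 (it is flammable): it requires PPE level 3.
By R31 (it carries flag T, it is an oxidizer): it is stored cold.
By R33 (it meets criterion L, it is an oxidizer): it is in category V.
By R38 (it is stored cold, it is volatile): it has attribute N1.
By R1 (it has attribute N1, it is in category V): it has attribute M1.
By R5 (it requires PPE level 3, it is tagged Y): it meets criterion C1.
By R6 (it satisfies condition W, it is tagged Y): it is a catalyst.
By R17 (it is in category D1): it has marker G.
By R28 (it has attribute M1, it satisfies condition N): it carries flag K.
By R14 (it is a catalyst, it has marker G, it is volatile): it has attribute F.
By R10 (it carries flag K, it meets criterion C1, it has attribute F): it meets criterion C.

Yes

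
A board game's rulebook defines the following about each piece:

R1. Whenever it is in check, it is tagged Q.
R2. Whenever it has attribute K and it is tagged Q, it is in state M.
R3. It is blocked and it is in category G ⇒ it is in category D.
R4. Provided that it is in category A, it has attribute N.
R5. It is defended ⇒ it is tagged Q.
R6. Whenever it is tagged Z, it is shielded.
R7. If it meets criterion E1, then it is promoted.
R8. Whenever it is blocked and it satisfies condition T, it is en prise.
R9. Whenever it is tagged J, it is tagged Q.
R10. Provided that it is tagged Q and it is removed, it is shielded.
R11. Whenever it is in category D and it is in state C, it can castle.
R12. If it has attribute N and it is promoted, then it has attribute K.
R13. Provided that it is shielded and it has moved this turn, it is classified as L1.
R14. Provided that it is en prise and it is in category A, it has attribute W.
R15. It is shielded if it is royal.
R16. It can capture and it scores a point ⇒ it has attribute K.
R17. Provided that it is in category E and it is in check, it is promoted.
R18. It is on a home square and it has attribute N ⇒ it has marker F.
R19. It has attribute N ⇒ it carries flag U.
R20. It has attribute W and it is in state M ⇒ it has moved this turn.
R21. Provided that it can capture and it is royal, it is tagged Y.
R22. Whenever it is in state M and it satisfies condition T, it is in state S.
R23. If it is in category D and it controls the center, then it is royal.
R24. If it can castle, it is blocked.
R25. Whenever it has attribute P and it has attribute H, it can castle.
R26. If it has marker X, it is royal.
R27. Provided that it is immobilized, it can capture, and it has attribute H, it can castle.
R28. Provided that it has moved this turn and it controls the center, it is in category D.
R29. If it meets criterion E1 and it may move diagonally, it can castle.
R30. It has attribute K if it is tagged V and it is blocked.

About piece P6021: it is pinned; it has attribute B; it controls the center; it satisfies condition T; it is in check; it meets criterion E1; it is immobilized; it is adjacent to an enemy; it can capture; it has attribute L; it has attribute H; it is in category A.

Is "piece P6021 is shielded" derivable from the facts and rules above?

By R1 (it is in check): it is tagged Q.
By R4 (it is in category A): it has attribute N.
By R7 (it meets criterion E1): it is promoted.
By R12 (it has attribute N, it is promoted): it has attribute K.
By R27 (it is immobilized, it can capture, it has attribute H): it can castle.
By R2 (it has attribute K, it is tagged Q): it is in state M.
By R24 (it can castle): it is blocked.
By R8 (it is blocked, it satisfies condition T): it is en prise.
By R14 (it is en prise, it is in category A): it has attribute W.
By R20 (it has attribute W, it is in state M): it has moved this turn.
By R28 (it has moved this turn, it controls the center): it is in category D.
By R23 (it is in category D, it controls the center): it is royal.
By R15 (it is royal): it is shielded.

Yes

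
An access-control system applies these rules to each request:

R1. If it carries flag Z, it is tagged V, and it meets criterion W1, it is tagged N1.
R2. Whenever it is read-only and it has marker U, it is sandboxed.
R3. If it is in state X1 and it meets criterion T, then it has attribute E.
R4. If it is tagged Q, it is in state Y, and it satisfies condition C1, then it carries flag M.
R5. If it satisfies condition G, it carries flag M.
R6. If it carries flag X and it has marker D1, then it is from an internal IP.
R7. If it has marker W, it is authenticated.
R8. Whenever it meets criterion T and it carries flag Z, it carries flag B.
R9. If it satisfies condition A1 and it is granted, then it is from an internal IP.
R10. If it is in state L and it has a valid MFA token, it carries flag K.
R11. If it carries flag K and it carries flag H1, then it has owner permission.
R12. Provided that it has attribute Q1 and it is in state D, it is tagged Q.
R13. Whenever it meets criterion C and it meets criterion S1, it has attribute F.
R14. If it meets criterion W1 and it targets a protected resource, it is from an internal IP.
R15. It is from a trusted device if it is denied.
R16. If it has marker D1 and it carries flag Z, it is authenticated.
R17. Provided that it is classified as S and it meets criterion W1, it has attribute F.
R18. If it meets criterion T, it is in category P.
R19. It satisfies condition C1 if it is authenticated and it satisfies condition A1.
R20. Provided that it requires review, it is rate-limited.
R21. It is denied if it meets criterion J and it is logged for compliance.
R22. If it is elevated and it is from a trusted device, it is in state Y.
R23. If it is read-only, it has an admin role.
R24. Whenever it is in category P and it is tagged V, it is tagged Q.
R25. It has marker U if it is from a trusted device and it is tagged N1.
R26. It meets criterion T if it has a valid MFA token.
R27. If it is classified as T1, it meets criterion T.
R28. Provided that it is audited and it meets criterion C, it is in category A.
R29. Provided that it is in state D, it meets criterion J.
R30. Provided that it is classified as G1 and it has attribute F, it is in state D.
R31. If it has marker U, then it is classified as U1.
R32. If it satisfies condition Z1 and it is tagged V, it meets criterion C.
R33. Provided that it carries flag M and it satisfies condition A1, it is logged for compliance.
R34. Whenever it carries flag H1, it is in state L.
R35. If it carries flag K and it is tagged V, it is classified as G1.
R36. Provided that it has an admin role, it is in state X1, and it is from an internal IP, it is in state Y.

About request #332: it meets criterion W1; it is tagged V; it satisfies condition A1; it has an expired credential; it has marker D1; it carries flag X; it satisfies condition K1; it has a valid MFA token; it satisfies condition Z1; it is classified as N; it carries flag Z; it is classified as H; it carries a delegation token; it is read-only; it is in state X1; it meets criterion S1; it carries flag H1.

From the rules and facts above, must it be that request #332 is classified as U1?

By R1 (it carries flag Z, it is tagged V, it meets criterion W1): it is tagged N1.
By R6 (it carries flag X, it has marker D1): it is from an internal IP.
By R16 (it has marker D1, it carries flag Z): it is authenticated.
By R19 (it is authenticated, it satisfies condition A1): it satisfies condition C1.
By R23 (it is read-only): it has an admin role.
By R26 (it has a valid MFA token): it meets criterion T.
By R32 (it satisfies condition Z1, it is tagged V): it meets criterion C.
By R34 (it carries flag H1): it is in state L.
By R36 (it has an admin role, it is in state X1, it is from an internal IP): it is in state Y.
By R10 (it is in state L, it has a valid MFA token): it carries flag K.
By R13 (it meets criterion C, it meets criterion S1): it has attribute F.
By R18 (it meets criterion T): it is in category P.
By R24 (it is in category P, it is tagged V): it is tagged Q.
By R35 (it carries flag K, it is tagged V): it is classified as G1.
By R4 (it is tagged Q, it is in state Y, it satisfies condition C1): it carries flag M.
By R30 (it is classified as G1, it has attribute F): it is in state D.
By R33 (it carries flag M, it satisfies condition A1): it is logged for compliance.
By R29 (it is in state D): it meets criterion J.
By R21 (it meets criterion J, it is logged for compliance): it is denied.
By R15 (it is denied): it is from a trusted device.
By R25 (it is from a trusted device, it is tagged N1): it has marker U.
By R31 (it has marker U): it is classified as U1.

Yes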